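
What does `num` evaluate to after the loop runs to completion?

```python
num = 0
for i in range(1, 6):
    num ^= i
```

Let's trace through this code step by step.

Initialize: num = 0
Entering loop: for i in range(1, 6):
After iteration 1: i = 1, num = 1
After iteration 2: i = 2, num = 3
After iteration 3: i = 3, num = 0
After iteration 4: i = 4, num = 4
After iteration 5: i = 5, num = 1
Loop ends.

Final answer: 1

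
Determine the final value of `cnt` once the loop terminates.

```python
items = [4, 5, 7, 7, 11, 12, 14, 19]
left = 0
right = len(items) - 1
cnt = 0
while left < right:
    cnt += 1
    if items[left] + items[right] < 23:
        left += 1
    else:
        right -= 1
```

Let's trace through this code step by step.

Initialize: items = [4, 5, 7, 7, 11, 12, 14, 19]
Initialize: left = 0
Initialize: right = 7
Initialize: cnt = 0
Entering loop: while left < right:
After iteration 1: left = 0, right = 6, cnt = 1
After iteration 2: left = 1, right = 6, cnt = 2
After iteration 3: left = 2, right = 6, cnt = 3
After iteration 4: left = 3, right = 6, cnt = 4
After iteration 5: left = 4, right = 6, cnt = 5
After iteration 6: left = 4, right = 5, cnt = 6
After iteration 7: left = 4, right = 4, cnt = 7
Loop ends.

Final answer: 7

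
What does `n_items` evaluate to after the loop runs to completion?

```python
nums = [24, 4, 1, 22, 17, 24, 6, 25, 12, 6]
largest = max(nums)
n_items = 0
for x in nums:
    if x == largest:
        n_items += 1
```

Let's trace through this code step by step.

Initialize: nums = [24, 4, 1, 22, 17, 24, 6, 25, 12, 6]
Initialize: largest = 25
Initialize: n_items = 0
Entering loop: for x in nums:
After iteration 1: x = 24, n_items = 0
After iteration 2: x = 4, n_items = 0
After iteration 3: x = 1, n_items = 0
After iteration 4: x = 22, n_items = 0
After iteration 5: x = 17, n_items = 0
After iteration 6: x = 24, n_items = 0
After iteration 7: x = 6, n_items = 0
After iteration 8: x = 25, n_items = 1
After iteration 9: x = 12, n_items = 1
After iteration 10: x = 6, n_items = 1
Loop ends.

Final answer: 1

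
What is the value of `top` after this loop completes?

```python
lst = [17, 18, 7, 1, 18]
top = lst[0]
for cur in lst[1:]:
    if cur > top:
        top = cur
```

Let's trace through this code step by step.

Initialize: lst = [17, 18, 7, 1, 18]
Initialize: top = 17
Entering loop: for cur in lst[1:]:
After iteration 1: cur = 18, top = 18
After iteration 2: cur = 7, top = 18
After iteration 3: cur = 1, top = 18
After iteration 4: cur = 18, top = 18
Loop ends.

Final answer: 18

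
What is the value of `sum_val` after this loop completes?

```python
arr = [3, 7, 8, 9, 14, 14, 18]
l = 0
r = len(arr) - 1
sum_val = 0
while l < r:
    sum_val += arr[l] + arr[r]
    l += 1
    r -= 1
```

Let's trace through this code step by step.

Initialize: arr = [3, 7, 8, 9, 14, 14, 18]
Initialize: l = 0
Initialize: r = 6
Initialize: sum_val = 0
Entering loop: while l < r:
After iteration 1: l = 1, r = 5, sum_val = 21
After iteration 2: l = 2, r = 4, sum_val = 42
After iteration 3: l = 3, r = 3, sum_val = 64
Loop ends.

Final answer: 64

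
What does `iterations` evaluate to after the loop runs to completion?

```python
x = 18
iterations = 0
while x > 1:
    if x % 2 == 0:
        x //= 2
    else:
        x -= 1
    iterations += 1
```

Let's trace through this code step by step.

Initialize: x = 18
Initialize: iterations = 0
Entering loop: while x > 1:
After iteration 1: x = 9, iterations = 1
After iteration 2: x = 8, iterations = 2
After iteration 3: x = 4, iterations = 3
After iteration 4: x = 2, iterations = 4
After iteration 5: x = 1, iterations = 5
Loop ends.

Final answer: 5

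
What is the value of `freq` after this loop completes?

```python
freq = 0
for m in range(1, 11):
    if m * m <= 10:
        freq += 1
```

Let's trace through this code step by step.

Initialize: freq = 0
Entering loop: for m in range(1, 11):
After iteration 1: m = 1, freq = 1
After iteration 2: m = 2, freq = 2
After iteration 3: m = 3, freq = 3
After iteration 4: m = 4, freq = 3
After iteration 5: m = 5, freq = 3
After iteration 6: m = 6, freq = 3
After iteration 7: m = 7, freq = 3
After iteration 8: m = 8, freq = 3
After iteration 9: m = 9, freq = 3
After iteration 10: m = 10, freq = 3
Loop ends.

Final answer: 3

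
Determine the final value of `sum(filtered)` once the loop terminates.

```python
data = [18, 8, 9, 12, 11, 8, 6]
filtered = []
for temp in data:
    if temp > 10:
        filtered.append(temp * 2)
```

Let's trace through this code step by step.

Initialize: data = [18, 8, 9, 12, 11, 8, 6]
Initialize: filtered = []
Entering loop: for temp in data:
After iteration 1: temp = 18, filtered = [36]
After iteration 2: temp = 8, filtered = [36]
After iteration 3: temp = 9, filtered = [36]
After iteration 4: temp = 12, filtered = [36, 24]
After iteration 5: temp = 11, filtered = [36, 24, 22]
After iteration 6: temp = 8, filtered = [36, 24, 22]
After iteration 7: temp = 6, filtered = [36, 24, 22]
Loop ends.
sum(filtered) = 82

Final answer: 82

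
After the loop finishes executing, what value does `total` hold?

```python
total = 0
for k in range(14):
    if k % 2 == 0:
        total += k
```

Let's trace through this code step by step.

Initialize: total = 0
Entering loop: for k in range(14):
After iteration 1: k = 0, total = 0
After iteration 2: k = 1, total = 0
After iteration 3: k = 2, total = 2
After iteration 4: k = 3, total = 2
After iteration 5: k = 4, total = 6
After iteration 6: k = 5, total = 6
After iteration 7: k = 6, total = 12
After iteration 8: k = 7, total = 12
After iteration 9: k = 8, total = 20
After iteration 10: k = 9, total = 20
After iteration 11: k = 10, total = 30
After iteration 12: k = 11, total = 30
After iteration 13: k = 12, total = 42
After iteration 14: k = 13, total = 42
Loop ends.

Final answer: 42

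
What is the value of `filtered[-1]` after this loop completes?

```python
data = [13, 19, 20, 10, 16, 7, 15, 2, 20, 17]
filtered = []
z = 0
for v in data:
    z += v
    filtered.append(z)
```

Let's trace through this code step by step.

Initialize: data = [13, 19, 20, 10, 16, 7, 15, 2, 20, 17]
Initialize: filtered = []
Initialize: z = 0
Entering loop: for v in data:
After iteration 1: v = 13, filtered = [13], z = 13
After iteration 2: v = 19, filtered = [13, 32], z = 32
After iteration 3: v = 20, filtered = [13, 32, 52], z = 52
After iteration 4: v = 10, filtered = [13, 32, 52, 62], z = 62
After iteration 5: v = 16, filtered = [13, 32, 52, 62, 78], z = 78
After iteration 6: v = 7, filtered = [13, 32, 52, 62, 78, 85], z = 85
After iteration 7: v = 15, filtered = [13, 32, 52, 62, 78, 85, 100], z = 100
After iteration 8: v = 2, filtered = [13, 32, 52, 62, 78, 85, 100, 102], z = 102
After iteration 9: v = 20, filtered = [13, 32, 52, 62, 78, 85, 100, 102, 122], z = 122
After iteration 10: v = 17, filtered = [13, 32, 52, 62, 78, 85, 100, 102, 122, 139], z = 139
Loop ends.
filtered[-1] = 139

Final answer: 139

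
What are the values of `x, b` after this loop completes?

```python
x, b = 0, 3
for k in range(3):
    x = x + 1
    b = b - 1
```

Let's trace through this code step by step.

Initialize: x = 0
Initialize: b = 3
Entering loop: for k in range(3):
After iteration 1: k = 0, x = 1, b = 2
After iteration 2: k = 1, x = 2, b = 1
After iteration 3: k = 2, x = 3, b = 0
Loop ends.

Final answer: 3, 0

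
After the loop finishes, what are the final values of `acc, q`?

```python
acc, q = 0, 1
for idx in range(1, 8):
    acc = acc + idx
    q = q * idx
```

Let's trace through this code step by step.

Initialize: acc = 0
Initialize: q = 1
Entering loop: for idx in range(1, 8):
After iteration 1: idx = 1, acc = 1, q = 1
After iteration 2: idx = 2, acc = 3, q = 2
After iteration 3: idx = 3, acc = 6, q = 6
After iteration 4: idx = 4, acc = 10, q = 24
After iteration 5: idx = 5, acc = 15, q = 120
After iteration 6: idx = 6, acc = 21, q = 720
After iteration 7: idx = 7, acc = 28, q = 5040
Loop ends.

Final answer: 28, 5040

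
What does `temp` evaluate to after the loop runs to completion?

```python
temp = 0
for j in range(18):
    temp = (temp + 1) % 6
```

Let's trace through this code step by step.

Initialize: temp = 0
Entering loop: for j in range(18):
After iteration 1: j = 0, temp = 1
After iteration 2: j = 1, temp = 2
After iteration 3: j = 2, temp = 3
After iteration 4: j = 3, temp = 4
After iteration 5: j = 4, temp = 5
After iteration 6: j = 5, temp = 0
After iteration 7: j = 6, temp = 1
After iteration 8: j = 7, temp = 2
After iteration 9: j = 8, temp = 3
After iteration 10: j = 9, temp = 4
After iteration 11: j = 10, temp = 5
After iteration 12: j = 11, temp = 0
After iteration 13: j = 12, temp = 1
After iteration 14: j = 13, temp = 2
After iteration 15: j = 14, temp = 3
After iteration 16: j = 15, temp = 4
After iteration 17: j = 16, temp = 5
After iteration 18: j = 17, temp = 0
Loop ends.

Final answer: 0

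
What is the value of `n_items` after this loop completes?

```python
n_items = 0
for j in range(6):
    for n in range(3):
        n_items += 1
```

Let's trace through this code step by step.

Initialize: n_items = 0
Entering loop: for j in range(6):
After iteration 1: j = 0, n_items = 3
After iteration 2: j = 1, n_items = 6
After iteration 3: j = 2, n_items = 9
After iteration 4: j = 3, n_items = 12
After iteration 5: j = 4, n_items = 15
After iteration 6: j = 5, n_items = 18
Loop ends.

Final answer: 18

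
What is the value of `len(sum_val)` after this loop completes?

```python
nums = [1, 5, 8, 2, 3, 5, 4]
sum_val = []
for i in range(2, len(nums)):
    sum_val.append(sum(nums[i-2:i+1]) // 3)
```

Let's trace through this code step by step.

Initialize: nums = [1, 5, 8, 2, 3, 5, 4]
Initialize: sum_val = []
Entering loop: for i in range(2, len(nums)):
After iteration 1: i = 2, sum_val = [4]
After iteration 2: i = 3, sum_val = [4, 5]
After iteration 3: i = 4, sum_val = [4, 5, 4]
After iteration 4: i = 5, sum_val = [4, 5, 4, 3]
After iteration 5: i = 6, sum_val = [4, 5, 4, 3, 4]
Loop ends.
len(sum_val) = 5

Final answer: 5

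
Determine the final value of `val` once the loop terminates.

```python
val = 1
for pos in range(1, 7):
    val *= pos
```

Let's trace through this code step by step.

Initialize: val = 1
Entering loop: for pos in range(1, 7):
After iteration 1: pos = 1, val = 1
After iteration 2: pos = 2, val = 2
After iteration 3: pos = 3, val = 6
After iteration 4: pos = 4, val = 24
After iteration 5: pos = 5, val = 120
After iteration 6: pos = 6, val = 720
Loop ends.

Final answer: 720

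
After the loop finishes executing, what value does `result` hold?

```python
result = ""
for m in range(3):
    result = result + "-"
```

Let's trace through this code step by step.

Initialize: result = ''
Entering loop: for m in range(3):
After iteration 1: m = 0, result = '-'
After iteration 2: m = 1, result = '--'
After iteration 3: m = 2, result = '---'
Loop ends.

Final answer: '---'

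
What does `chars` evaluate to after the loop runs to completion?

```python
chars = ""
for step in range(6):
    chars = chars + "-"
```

Let's trace through this code step by step.

Initialize: chars = ''
Entering loop: for step in range(6):
After iteration 1: step = 0, chars = '-'
After iteration 2: step = 1, chars = '--'
After iteration 3: step = 2, chars = '---'
After iteration 4: step = 3, chars = '----'
After iteration 5: step = 4, chars = '-----'
After iteration 6: step = 5, chars = '------'
Loop ends.

Final answer: '------'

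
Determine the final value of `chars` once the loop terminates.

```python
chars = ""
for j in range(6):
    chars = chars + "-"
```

Let's trace through this code step by step.

Initialize: chars = ''
Entering loop: for j in range(6):
After iteration 1: j = 0, chars = '-'
After iteration 2: j = 1, chars = '--'
After iteration 3: j = 2, chars = '---'
After iteration 4: j = 3, chars = '----'
After iteration 5: j = 4, chars = '-----'
After iteration 6: j = 5, chars = '------'
Loop ends.

Final answer: '------'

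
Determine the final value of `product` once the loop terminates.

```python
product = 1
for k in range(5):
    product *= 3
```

Let's trace through this code step by step.

Initialize: product = 1
Entering loop: for k in range(5):
After iteration 1: k = 0, product = 3
After iteration 2: k = 1, product = 9
After iteration 3: k = 2, product = 27
After iteration 4: k = 3, product = 81
After iteration 5: k = 4, product = 243
Loop ends.

Final answer: 243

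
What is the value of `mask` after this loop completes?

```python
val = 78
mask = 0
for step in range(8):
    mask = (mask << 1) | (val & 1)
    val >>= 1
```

Let's trace through this code step by step.

Initialize: val = 78
Initialize: mask = 0
Entering loop: for step in range(8):
After iteration 1: step = 0, val = 39, mask = 0
After iteration 2: step = 1, val = 19, mask = 1
After iteration 3: step = 2, val = 9, mask = 3
After iteration 4: step = 3, val = 4, mask = 7
After iteration 5: step = 4, val = 2, mask = 14
After iteration 6: step = 5, val = 1, mask = 28
After iteration 7: step = 6, val = 0, mask = 57
After iteration 8: step = 7, val = 0, mask = 114
Loop ends.

Final answer: 114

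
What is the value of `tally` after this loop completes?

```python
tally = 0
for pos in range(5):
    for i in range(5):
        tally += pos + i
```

Let's trace through this code step by step.

Initialize: tally = 0
Entering loop: for pos in range(5):
After iteration 1: pos = 0, tally = 10
After iteration 2: pos = 1, tally = 25
After iteration 3: pos = 2, tally = 45
After iteration 4: pos = 3, tally = 70
After iteration 5: pos = 4, tally = 100
Loop ends.

Final answer: 100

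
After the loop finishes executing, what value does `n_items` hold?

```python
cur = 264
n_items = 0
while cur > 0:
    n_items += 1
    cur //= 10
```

Let's trace through this code step by step.

Initialize: cur = 264
Initialize: n_items = 0
Entering loop: while cur > 0:
After iteration 1: cur = 26, n_items = 1
After iteration 2: cur = 2, n_items = 2
After iteration 3: cur = 0, n_items = 3
Loop ends.

Final answer: 3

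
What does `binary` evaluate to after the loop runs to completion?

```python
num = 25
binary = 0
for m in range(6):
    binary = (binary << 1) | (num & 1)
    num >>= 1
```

Let's trace through this code step by step.

Initialize: num = 25
Initialize: binary = 0
Entering loop: for m in range(6):
After iteration 1: m = 0, num = 12, binary = 1
After iteration 2: m = 1, num = 6, binary = 2
After iteration 3: m = 2, num = 3, binary = 4
After iteration 4: m = 3, num = 1, binary = 9
After iteration 5: m = 4, num = 0, binary = 19
After iteration 6: m = 5, num = 0, binary = 38
Loop ends.

Final answer: 38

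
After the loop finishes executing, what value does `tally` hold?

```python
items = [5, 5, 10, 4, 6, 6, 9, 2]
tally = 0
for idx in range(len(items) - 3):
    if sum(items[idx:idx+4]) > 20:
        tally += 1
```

Let's trace through this code step by step.

Initialize: items = [5, 5, 10, 4, 6, 6, 9, 2]
Initialize: tally = 0
Entering loop: for idx in range(len(items) - 3):
After iteration 1: idx = 0, tally = 1
After iteration 2: idx = 1, tally = 2
After iteration 3: idx = 2, tally = 3
After iteration 4: idx = 3, tally = 4
After iteration 5: idx = 4, tally = 5
Loop ends.

Final answer: 5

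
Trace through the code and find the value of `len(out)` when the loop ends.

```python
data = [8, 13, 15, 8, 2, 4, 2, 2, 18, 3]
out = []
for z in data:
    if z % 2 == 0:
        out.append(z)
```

Let's trace through this code step by step.

Initialize: data = [8, 13, 15, 8, 2, 4, 2, 2, 18, 3]
Initialize: out = []
Entering loop: for z in data:
After iteration 1: z = 8, out = [8]
After iteration 2: z = 13, out = [8]
After iteration 3: z = 15, out = [8]
After iteration 4: z = 8, out = [8, 8]
After iteration 5: z = 2, out = [8, 8, 2]
After iteration 6: z = 4, out = [8, 8, 2, 4]
After iteration 7: z = 2, out = [8, 8, 2, 4, 2]
After iteration 8: z = 2, out = [8, 8, 2, 4, 2, 2]
After iteration 9: z = 18, out = [8, 8, 2, 4, 2, 2, 18]
After iteration 10: z = 3, out = [8, 8, 2, 4, 2, 2, 18]
Loop ends.
len(out) = 7

Final answer: 7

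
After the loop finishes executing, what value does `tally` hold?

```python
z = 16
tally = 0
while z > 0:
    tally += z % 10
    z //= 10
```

Let's trace through this code step by step.

Initialize: z = 16
Initialize: tally = 0
Entering loop: while z > 0:
After iteration 1: z = 1, tally = 6
After iteration 2: z = 0, tally = 7
Loop ends.

Final answer: 7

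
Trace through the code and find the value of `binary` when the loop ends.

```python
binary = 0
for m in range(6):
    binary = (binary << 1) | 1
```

Let's trace through this code step by step.

Initialize: binary = 0
Entering loop: for m in range(6):
After iteration 1: m = 0, binary = 1
After iteration 2: m = 1, binary = 3
After iteration 3: m = 2, binary = 7
After iteration 4: m = 3, binary = 15
After iteration 5: m = 4, binary = 31
After iteration 6: m = 5, binary = 63
Loop ends.

Final answer: 63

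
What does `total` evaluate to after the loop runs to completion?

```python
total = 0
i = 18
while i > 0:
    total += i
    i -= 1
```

Let's trace through this code step by step.

Initialize: total = 0
Initialize: i = 18
Entering loop: while i > 0:
After iteration 1: total = 18, i = 17
After iteration 2: total = 35, i = 16
After iteration 3: total = 51, i = 15
After iteration 4: total = 66, i = 14
After iteration 5: total = 80, i = 13
After iteration 6: total = 93, i = 12
After iteration 7: total = 105, i = 11
After iteration 8: total = 116, i = 10
After iteration 9: total = 126, i = 9
After iteration 10: total = 135, i = 8
After iteration 11: total = 143, i = 7
After iteration 12: total = 150, i = 6
After iteration 13: total = 156, i = 5
After iteration 14: total = 161, i = 4
After iteration 15: total = 165, i = 3
After iteration 16: total = 168, i = 2
After iteration 17: total = 170, i = 1
After iteration 18: total = 171, i = 0
Loop ends.

Final answer: 171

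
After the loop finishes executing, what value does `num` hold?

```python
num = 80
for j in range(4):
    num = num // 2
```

Let's trace through this code step by step.

Initialize: num = 80
Entering loop: for j in range(4):
After iteration 1: j = 0, num = 40
After iteration 2: j = 1, num = 20
After iteration 3: j = 2, num = 10
After iteration 4: j = 3, num = 5
Loop ends.

Final answer: 5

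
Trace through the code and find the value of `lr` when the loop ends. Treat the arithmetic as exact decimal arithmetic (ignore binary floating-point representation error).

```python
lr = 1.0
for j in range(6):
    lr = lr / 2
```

Let's trace through this code step by step.

Initialize: lr = 1.0
Entering loop: for j in range(6):
After iteration 1: j = 0, lr = 0.5
After iteration 2: j = 1, lr = 0.25
After iteration 3: j = 2, lr = 0.125
After iteration 4: j = 3, lr = 0.0625
After iteration 5: j = 4, lr = 0.03125
After iteration 6: j = 5, lr = 0.015625
Loop ends.

Final answer: 0.015625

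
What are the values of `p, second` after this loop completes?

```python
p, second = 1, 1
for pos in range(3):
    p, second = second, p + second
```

Let's trace through this code step by step.

Initialize: p = 1
Initialize: second = 1
Entering loop: for pos in range(3):
After iteration 1: pos = 0, p = 1, second = 2
After iteration 2: pos = 1, p = 2, second = 3
After iteration 3: pos = 2, p = 3, second = 5
Loop ends.

Final answer: 3, 5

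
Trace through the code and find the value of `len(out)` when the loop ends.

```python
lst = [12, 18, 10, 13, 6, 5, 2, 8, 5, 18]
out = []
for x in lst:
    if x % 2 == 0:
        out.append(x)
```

Let's trace through this code step by step.

Initialize: lst = [12, 18, 10, 13, 6, 5, 2, 8, 5, 18]
Initialize: out = []
Entering loop: for x in lst:
After iteration 1: x = 12, out = [12]
After iteration 2: x = 18, out = [12, 18]
After iteration 3: x = 10, out = [12, 18, 10]
After iteration 4: x = 13, out = [12, 18, 10]
After iteration 5: x = 6, out = [12, 18, 10, 6]
After iteration 6: x = 5, out = [12, 18, 10, 6]
After iteration 7: x = 2, out = [12, 18, 10, 6, 2]
After iteration 8: x = 8, out = [12, 18, 10, 6, 2, 8]
After iteration 9: x = 5, out = [12, 18, 10, 6, 2, 8]
After iteration 10: x = 18, out = [12, 18, 10, 6, 2, 8, 18]
Loop ends.
len(out) = 7

Final answer: 7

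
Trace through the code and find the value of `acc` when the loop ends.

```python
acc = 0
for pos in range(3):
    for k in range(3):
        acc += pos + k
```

Let's trace through this code step by step.

Initialize: acc = 0
Entering loop: for pos in range(3):
After iteration 1: pos = 0, acc = 3
After iteration 2: pos = 1, acc = 9
After iteration 3: pos = 2, acc = 18
Loop ends.

Final answer: 18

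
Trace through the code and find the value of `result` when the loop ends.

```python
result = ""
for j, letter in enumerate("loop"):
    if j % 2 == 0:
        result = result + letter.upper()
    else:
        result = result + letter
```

Let's trace through this code step by step.

Initialize: result = ''
Entering loop: for j, letter in enumerate("loop"):
After iteration 1: j = 0, letter = 'l', result = 'L'
After iteration 2: j = 1, letter = 'o', result = 'Lo'
After iteration 3: j = 2, letter = 'o', result = 'LoO'
After iteration 4: j = 3, letter = 'p', result = 'LoOp'
Loop ends.

Final answer: 'LoOp'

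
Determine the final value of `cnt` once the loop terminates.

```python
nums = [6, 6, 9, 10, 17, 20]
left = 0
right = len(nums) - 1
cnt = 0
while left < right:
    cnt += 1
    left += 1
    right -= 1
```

Let's trace through this code step by step.

Initialize: nums = [6, 6, 9, 10, 17, 20]
Initialize: left = 0
Initialize: right = 5
Initialize: cnt = 0
Entering loop: while left < right:
After iteration 1: left = 1, right = 4, cnt = 1
After iteration 2: left = 2, right = 3, cnt = 2
After iteration 3: left = 3, right = 2, cnt = 3
Loop ends.

Final answer: 3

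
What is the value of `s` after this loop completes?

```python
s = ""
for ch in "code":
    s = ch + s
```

Let's trace through this code step by step.

Initialize: s = ''
Entering loop: for ch in "code":
After iteration 1: ch = 'c', s = 'c'
After iteration 2: ch = 'o', s = 'oc'
After iteration 3: ch = 'd', s = 'doc'
After iteration 4: ch = 'e', s = 'edoc'
Loop ends.

Final answer: 'edoc'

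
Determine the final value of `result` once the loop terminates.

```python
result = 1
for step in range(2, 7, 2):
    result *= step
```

Let's trace through this code step by step.

Initialize: result = 1
Entering loop: for step in range(2, 7, 2):
After iteration 1: step = 2, result = 2
After iteration 2: step = 4, result = 8
After iteration 3: step = 6, result = 48
Loop ends.

Final answer: 48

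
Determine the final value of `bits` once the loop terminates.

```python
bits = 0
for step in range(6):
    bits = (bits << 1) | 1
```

Let's trace through this code step by step.

Initialize: bits = 0
Entering loop: for step in range(6):
After iteration 1: step = 0, bits = 1
After iteration 2: step = 1, bits = 3
After iteration 3: step = 2, bits = 7
After iteration 4: step = 3, bits = 15
After iteration 5: step = 4, bits = 31
After iteration 6: step = 5, bits = 63
Loop ends.

Final answer: 63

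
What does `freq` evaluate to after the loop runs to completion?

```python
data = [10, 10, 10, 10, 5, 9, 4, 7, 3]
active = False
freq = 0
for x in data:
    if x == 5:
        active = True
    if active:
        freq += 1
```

Let's trace through this code step by step.

Initialize: data = [10, 10, 10, 10, 5, 9, 4, 7, 3]
Initialize: active = False
Initialize: freq = 0
Entering loop: for x in data:
After iteration 1: x = 10, active = False, freq = 0
After iteration 2: x = 10, active = False, freq = 0
After iteration 3: x = 10, active = False, freq = 0
After iteration 4: x = 10, active = False, freq = 0
After iteration 5: x = 5, active = True, freq = 1
After iteration 6: x = 9, active = True, freq = 2
After iteration 7: x = 4, active = True, freq = 3
After iteration 8: x = 7, active = True, freq = 4
After iteration 9: x = 3, active = True, freq = 5
Loop ends.

Final answer: 5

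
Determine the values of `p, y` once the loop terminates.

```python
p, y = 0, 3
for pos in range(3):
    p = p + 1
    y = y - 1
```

Let's trace through this code step by step.

Initialize: p = 0
Initialize: y = 3
Entering loop: for pos in range(3):
After iteration 1: pos = 0, p = 1, y = 2
After iteration 2: pos = 1, p = 2, y = 1
After iteration 3: pos = 2, p = 3, y = 0
Loop ends.

Final answer: 3, 0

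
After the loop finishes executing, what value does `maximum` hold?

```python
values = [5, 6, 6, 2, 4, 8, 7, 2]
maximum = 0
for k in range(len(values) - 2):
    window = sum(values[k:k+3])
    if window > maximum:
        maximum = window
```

Let's trace through this code step by step.

Initialize: values = [5, 6, 6, 2, 4, 8, 7, 2]
Initialize: maximum = 0
Entering loop: for k in range(len(values) - 2):
After iteration 1: k = 0, maximum = 17, window = 17
After iteration 2: k = 1, maximum = 17, window = 14
After iteration 3: k = 2, maximum = 17, window = 12
After iteration 4: k = 3, maximum = 17, window = 14
After iteration 5: k = 4, maximum = 19, window = 19
After iteration 6: k = 5, maximum = 19, window = 17
Loop ends.

Final answer: 19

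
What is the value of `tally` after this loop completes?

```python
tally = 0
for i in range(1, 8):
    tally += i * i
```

Let's trace through this code step by step.

Initialize: tally = 0
Entering loop: for i in range(1, 8):
After iteration 1: i = 1, tally = 1
After iteration 2: i = 2, tally = 5
After iteration 3: i = 3, tally = 14
After iteration 4: i = 4, tally = 30
After iteration 5: i = 5, tally = 55
After iteration 6: i = 6, tally = 91
After iteration 7: i = 7, tally = 140
Loop ends.

Final answer: 140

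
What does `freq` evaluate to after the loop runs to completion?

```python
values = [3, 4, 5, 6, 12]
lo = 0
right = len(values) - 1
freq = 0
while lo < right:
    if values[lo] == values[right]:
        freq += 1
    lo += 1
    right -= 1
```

Let's trace through this code step by step.

Initialize: values = [3, 4, 5, 6, 12]
Initialize: lo = 0
Initialize: right = 4
Initialize: freq = 0
Entering loop: while lo < right:
After iteration 1: lo = 1, right = 3, freq = 0
After iteration 2: lo = 2, right = 2, freq = 0
Loop ends.

Final answer: 0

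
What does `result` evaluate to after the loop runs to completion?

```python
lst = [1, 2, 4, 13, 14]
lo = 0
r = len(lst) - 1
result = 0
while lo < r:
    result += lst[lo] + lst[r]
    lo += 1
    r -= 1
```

Let's trace through this code step by step.

Initialize: lst = [1, 2, 4, 13, 14]
Initialize: lo = 0
Initialize: r = 4
Initialize: result = 0
Entering loop: while lo < r:
After iteration 1: lo = 1, r = 3, result = 15
After iteration 2: lo = 2, r = 2, result = 30
Loop ends.

Final answer: 30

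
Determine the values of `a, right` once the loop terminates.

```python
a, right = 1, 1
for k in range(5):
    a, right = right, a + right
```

Let's trace through this code step by step.

Initialize: a = 1
Initialize: right = 1
Entering loop: for k in range(5):
After iteration 1: k = 0, a = 1, right = 2
After iteration 2: k = 1, a = 2, right = 3
After iteration 3: k = 2, a = 3, right = 5
After iteration 4: k = 3, a = 5, right = 8
After iteration 5: k = 4, a = 8, right = 13
Loop ends.

Final answer: 8, 13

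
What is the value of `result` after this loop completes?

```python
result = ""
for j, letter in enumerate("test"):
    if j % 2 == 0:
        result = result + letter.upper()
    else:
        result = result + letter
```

Let's trace through this code step by step.

Initialize: result = ''
Entering loop: for j, letter in enumerate("test"):
After iteration 1: j = 0, letter = 't', result = 'T'
After iteration 2: j = 1, letter = 'e', result = 'Te'
After iteration 3: j = 2, letter = 's', result = 'TeS'
After iteration 4: j = 3, letter = 't', result = 'TeSt'
Loop ends.

Final answer: 'TeSt'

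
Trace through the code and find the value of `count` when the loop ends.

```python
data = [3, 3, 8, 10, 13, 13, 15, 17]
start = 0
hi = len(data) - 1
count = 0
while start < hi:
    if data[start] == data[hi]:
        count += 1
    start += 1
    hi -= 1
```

Let's trace through this code step by step.

Initialize: data = [3, 3, 8, 10, 13, 13, 15, 17]
Initialize: start = 0
Initialize: hi = 7
Initialize: count = 0
Entering loop: while start < hi:
After iteration 1: start = 1, hi = 6, count = 0
After iteration 2: start = 2, hi = 5, count = 0
After iteration 3: start = 3, hi = 4, count = 0
After iteration 4: start = 4, hi = 3, count = 0
Loop ends.

Final answer: 0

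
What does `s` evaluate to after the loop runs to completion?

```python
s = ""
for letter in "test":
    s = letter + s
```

Let's trace through this code step by step.

Initialize: s = ''
Entering loop: for letter in "test":
After iteration 1: letter = 't', s = 't'
After iteration 2: letter = 'e', s = 'et'
After iteration 3: letter = 's', s = 'set'
After iteration 4: letter = 't', s = 'tset'
Loop ends.

Final answer: 'tset'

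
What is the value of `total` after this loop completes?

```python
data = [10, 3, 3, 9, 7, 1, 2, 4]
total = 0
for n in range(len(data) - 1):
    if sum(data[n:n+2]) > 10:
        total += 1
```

Let's trace through this code step by step.

Initialize: data = [10, 3, 3, 9, 7, 1, 2, 4]
Initialize: total = 0
Entering loop: for n in range(len(data) - 1):
After iteration 1: n = 0, total = 1
After iteration 2: n = 1, total = 1
After iteration 3: n = 2, total = 2
After iteration 4: n = 3, total = 3
After iteration 5: n = 4, total = 3
After iteration 6: n = 5, total = 3
After iteration 7: n = 6, total = 3
Loop ends.

Final answer: 3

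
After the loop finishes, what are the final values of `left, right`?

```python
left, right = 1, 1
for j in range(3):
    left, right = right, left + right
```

Let's trace through this code step by step.

Initialize: left = 1
Initialize: right = 1
Entering loop: for j in range(3):
After iteration 1: j = 0, left = 1, right = 2
After iteration 2: j = 1, left = 2, right = 3
After iteration 3: j = 2, left = 3, right = 5
Loop ends.

Final answer: 3, 5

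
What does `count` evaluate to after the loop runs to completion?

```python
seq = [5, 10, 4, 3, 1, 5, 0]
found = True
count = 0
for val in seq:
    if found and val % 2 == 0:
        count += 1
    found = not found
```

Let's trace through this code step by step.

Initialize: seq = [5, 10, 4, 3, 1, 5, 0]
Initialize: found = True
Initialize: count = 0
Entering loop: for val in seq:
After iteration 1: val = 5, found = False, count = 0
After iteration 2: val = 10, found = True, count = 0
After iteration 3: val = 4, found = False, count = 1
After iteration 4: val = 3, found = True, count = 1
After iteration 5: val = 1, found = False, count = 1
After iteration 6: val = 5, found = True, count = 1
After iteration 7: val = 0, found = False, count = 2
Loop ends.

Final answer: 2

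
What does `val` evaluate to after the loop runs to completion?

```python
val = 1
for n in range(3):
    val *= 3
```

Let's trace through this code step by step.

Initialize: val = 1
Entering loop: for n in range(3):
After iteration 1: n = 0, val = 3
After iteration 2: n = 1, val = 9
After iteration 3: n = 2, val = 27
Loop ends.

Final answer: 27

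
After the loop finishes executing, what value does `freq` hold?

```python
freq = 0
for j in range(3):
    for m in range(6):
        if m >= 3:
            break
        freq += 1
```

Let's trace through this code step by step.

Initialize: freq = 0
Entering loop: for j in range(3):
After iteration 1: j = 0, freq = 3
After iteration 2: j = 1, freq = 6
After iteration 3: j = 2, freq = 9
Loop ends.

Final answer: 9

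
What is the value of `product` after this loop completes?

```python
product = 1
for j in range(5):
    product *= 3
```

Let's trace through this code step by step.

Initialize: product = 1
Entering loop: for j in range(5):
After iteration 1: j = 0, product = 3
After iteration 2: j = 1, product = 9
After iteration 3: j = 2, product = 27
After iteration 4: j = 3, product = 81
After iteration 5: j = 4, product = 243
Loop ends.

Final answer: 243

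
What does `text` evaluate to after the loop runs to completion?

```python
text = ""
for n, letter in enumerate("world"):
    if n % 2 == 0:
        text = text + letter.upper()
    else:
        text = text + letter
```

Let's trace through this code step by step.

Initialize: text = ''
Entering loop: for n, letter in enumerate("world"):
After iteration 1: n = 0, letter = 'w', text = 'W'
After iteration 2: n = 1, letter = 'o', text = 'Wo'
After iteration 3: n = 2, letter = 'r', text = 'WoR'
After iteration 4: n = 3, letter = 'l', text = 'WoRl'
After iteration 5: n = 4, letter = 'd', text = 'WoRlD'
Loop ends.

Final answer: 'WoRlD'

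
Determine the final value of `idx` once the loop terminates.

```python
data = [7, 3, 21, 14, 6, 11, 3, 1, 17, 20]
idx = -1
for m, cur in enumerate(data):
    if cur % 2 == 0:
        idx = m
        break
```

Let's trace through this code step by step.

Initialize: data = [7, 3, 21, 14, 6, 11, 3, 1, 17, 20]
Initialize: idx = -1
Entering loop: for m, cur in enumerate(data):
After iteration 1: m = 0, cur = 7, idx = -1
After iteration 2: m = 1, cur = 3, idx = -1
After iteration 3: m = 2, cur = 21, idx = -1
After iteration 4: m = 3, cur = 14, idx = 3
Loop ends.

Final answer: 3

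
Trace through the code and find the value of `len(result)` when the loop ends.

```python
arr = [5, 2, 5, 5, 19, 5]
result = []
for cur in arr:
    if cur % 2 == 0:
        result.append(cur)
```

Let's trace through this code step by step.

Initialize: arr = [5, 2, 5, 5, 19, 5]
Initialize: result = []
Entering loop: for cur in arr:
After iteration 1: cur = 5, result = []
After iteration 2: cur = 2, result = [2]
After iteration 3: cur = 5, result = [2]
After iteration 4: cur = 5, result = [2]
After iteration 5: cur = 19, result = [2]
After iteration 6: cur = 5, result = [2]
Loop ends.
len(result) = 1

Final answer: 1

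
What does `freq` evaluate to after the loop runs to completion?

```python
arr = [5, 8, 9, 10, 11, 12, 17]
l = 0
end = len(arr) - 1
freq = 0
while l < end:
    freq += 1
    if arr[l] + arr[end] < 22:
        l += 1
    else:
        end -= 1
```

Let's trace through this code step by step.

Initialize: arr = [5, 8, 9, 10, 11, 12, 17]
Initialize: l = 0
Initialize: end = 6
Initialize: freq = 0
Entering loop: while l < end:
After iteration 1: l = 0, end = 5, freq = 1
After iteration 2: l = 1, end = 5, freq = 2
After iteration 3: l = 2, end = 5, freq = 3
After iteration 4: l = 3, end = 5, freq = 4
After iteration 5: l = 3, end = 4, freq = 5
After iteration 6: l = 4, end = 4, freq = 6
Loop ends.

Final answer: 6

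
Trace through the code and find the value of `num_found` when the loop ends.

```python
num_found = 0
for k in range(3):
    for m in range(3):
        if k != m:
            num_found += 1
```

Let's trace through this code step by step.

Initialize: num_found = 0
Entering loop: for k in range(3):
After iteration 1: k = 0, num_found = 2
After iteration 2: k = 1, num_found = 4
After iteration 3: k = 2, num_found = 6
Loop ends.

Final answer: 6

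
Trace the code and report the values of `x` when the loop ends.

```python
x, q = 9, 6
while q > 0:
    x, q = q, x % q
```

Let's trace through this code step by step.

Initialize: x = 9
Initialize: q = 6
Entering loop: while q > 0:
After iteration 1: x = 6, q = 3
After iteration 2: x = 3, q = 0
Loop ends.

Final answer: 3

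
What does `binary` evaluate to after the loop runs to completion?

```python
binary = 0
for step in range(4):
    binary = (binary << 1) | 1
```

Let's trace through this code step by step.

Initialize: binary = 0
Entering loop: for step in range(4):
After iteration 1: step = 0, binary = 1
After iteration 2: step = 1, binary = 3
After iteration 3: step = 2, binary = 7
After iteration 4: step = 3, binary = 15
Loop ends.

Final answer: 15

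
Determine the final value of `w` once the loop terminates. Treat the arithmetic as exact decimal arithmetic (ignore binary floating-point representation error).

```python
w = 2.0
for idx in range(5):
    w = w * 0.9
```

Let's trace through this code step by step.

Initialize: w = 2.0
Entering loop: for idx in range(5):
After iteration 1: idx = 0, w = 1.8
After iteration 2: idx = 1, w = 1.62
After iteration 3: idx = 2, w = 1.458
After iteration 4: idx = 3, w = 1.3122
After iteration 5: idx = 4, w = 1.18098
Loop ends.

Final answer: 1.18098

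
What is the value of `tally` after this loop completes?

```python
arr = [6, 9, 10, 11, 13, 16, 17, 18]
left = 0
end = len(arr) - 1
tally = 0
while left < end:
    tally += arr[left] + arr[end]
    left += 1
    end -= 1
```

Let's trace through this code step by step.

Initialize: arr = [6, 9, 10, 11, 13, 16, 17, 18]
Initialize: left = 0
Initialize: end = 7
Initialize: tally = 0
Entering loop: while left < end:
After iteration 1: left = 1, end = 6, tally = 24
After iteration 2: left = 2, end = 5, tally = 50
After iteration 3: left = 3, end = 4, tally = 76
After iteration 4: left = 4, end = 3, tally = 100
Loop ends.

Final answer: 100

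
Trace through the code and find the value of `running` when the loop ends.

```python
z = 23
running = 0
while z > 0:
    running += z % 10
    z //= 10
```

Let's trace through this code step by step.

Initialize: z = 23
Initialize: running = 0
Entering loop: while z > 0:
After iteration 1: z = 2, running = 3
After iteration 2: z = 0, running = 5
Loop ends.

Final answer: 5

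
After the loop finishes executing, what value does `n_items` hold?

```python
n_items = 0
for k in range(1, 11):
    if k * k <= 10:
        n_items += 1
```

Let's trace through this code step by step.

Initialize: n_items = 0
Entering loop: for k in range(1, 11):
After iteration 1: k = 1, n_items = 1
After iteration 2: k = 2, n_items = 2
After iteration 3: k = 3, n_items = 3
After iteration 4: k = 4, n_items = 3
After iteration 5: k = 5, n_items = 3
After iteration 6: k = 6, n_items = 3
After iteration 7: k = 7, n_items = 3
After iteration 8: k = 8, n_items = 3
After iteration 9: k = 9, n_items = 3
After iteration 10: k = 10, n_items = 3
Loop ends.

Final answer: 3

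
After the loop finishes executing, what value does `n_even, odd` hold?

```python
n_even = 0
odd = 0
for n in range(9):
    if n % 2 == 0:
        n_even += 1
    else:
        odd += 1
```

Let's trace through this code step by step.

Initialize: n_even = 0
Initialize: odd = 0
Entering loop: for n in range(9):
After iteration 1: n = 0, n_even = 1, odd = 0
After iteration 2: n = 1, n_even = 1, odd = 1
After iteration 3: n = 2, n_even = 2, odd = 1
After iteration 4: n = 3, n_even = 2, odd = 2
After iteration 5: n = 4, n_even = 3, odd = 2
After iteration 6: n = 5, n_even = 3, odd = 3
After iteration 7: n = 6, n_even = 4, odd = 3
After iteration 8: n = 7, n_even = 4, odd = 4
After iteration 9: n = 8, n_even = 5, odd = 4
Loop ends.

Final answer: 5, 4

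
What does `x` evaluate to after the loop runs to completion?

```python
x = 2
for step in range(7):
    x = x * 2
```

Let's trace through this code step by step.

Initialize: x = 2
Entering loop: for step in range(7):
After iteration 1: step = 0, x = 4
After iteration 2: step = 1, x = 8
After iteration 3: step = 2, x = 16
After iteration 4: step = 3, x = 32
After iteration 5: step = 4, x = 64
After iteration 6: step = 5, x = 128
After iteration 7: step = 6, x = 256
Loop ends.

Final answer: 256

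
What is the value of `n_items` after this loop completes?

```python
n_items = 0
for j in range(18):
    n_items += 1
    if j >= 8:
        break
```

Let's trace through this code step by step.

Initialize: n_items = 0
Entering loop: for j in range(18):
After iteration 1: j = 0, n_items = 1
After iteration 2: j = 1, n_items = 2
After iteration 3: j = 2, n_items = 3
After iteration 4: j = 3, n_items = 4
After iteration 5: j = 4, n_items = 5
After iteration 6: j = 5, n_items = 6
After iteration 7: j = 6, n_items = 7
After iteration 8: j = 7, n_items = 8
After iteration 9: j = 8, n_items = 9
Loop ends.

Final answer: 9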